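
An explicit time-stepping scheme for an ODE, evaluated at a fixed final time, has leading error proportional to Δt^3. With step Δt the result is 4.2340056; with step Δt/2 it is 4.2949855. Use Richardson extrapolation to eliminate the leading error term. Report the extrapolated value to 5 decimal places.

The leading error scales as Δt^3; refining by a factor of 2 reduces it by 2^3 = 8.
Extrapolated value = (8·A(Δt/2) − A(Δt)) / (8 − 1)
= (8·4.2949855 − 4.2340056) / 7
= 30.1258784 / 7 = 4.3036969

4.30370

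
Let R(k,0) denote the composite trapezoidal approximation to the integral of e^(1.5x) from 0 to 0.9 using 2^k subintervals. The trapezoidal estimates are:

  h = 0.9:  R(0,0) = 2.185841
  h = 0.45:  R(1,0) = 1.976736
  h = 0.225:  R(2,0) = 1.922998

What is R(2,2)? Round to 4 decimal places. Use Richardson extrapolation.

1.9050

R(1,1) = (4·1.976736 − 2.185841) / 3 = 1.907034
R(2,1) = (4·1.922998 − 1.976736) / 3 = 1.905085
R(2,2) = 1.905085 + (1.905085 − 1.907034)/15 = 1.904955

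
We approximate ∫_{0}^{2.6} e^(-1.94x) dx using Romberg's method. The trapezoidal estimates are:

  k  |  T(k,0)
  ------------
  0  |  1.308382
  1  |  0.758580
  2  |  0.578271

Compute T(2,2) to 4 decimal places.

0.5144

Richardson extrapolation on the trapezoidal column (denominator 4−1=3):
T(1,1) = (4·0.758580 − 1.308382) / 3 = 0.575313
T(2,1) = 0.578271 + (0.578271 − 0.758580)/3 = 0.518168
T(2,2) = 0.518168 + (0.518168 − 0.575313)/15 = 0.514358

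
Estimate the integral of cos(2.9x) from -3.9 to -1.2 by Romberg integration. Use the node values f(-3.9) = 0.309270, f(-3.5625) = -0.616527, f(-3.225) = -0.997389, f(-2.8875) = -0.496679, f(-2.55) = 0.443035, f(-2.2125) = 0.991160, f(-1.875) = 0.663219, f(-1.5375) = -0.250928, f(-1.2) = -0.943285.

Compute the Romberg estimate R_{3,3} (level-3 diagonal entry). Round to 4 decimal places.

R_{0,0} (trapezoid, 1 panel, h=2.7000): -0.855920
R_{1,0} (trapezoid, 2 panels, h=1.3500): 0.170137
R_{2,0} (trapezoid, 4 panels, h=0.6750): -0.140496
R_{3,0} (trapezoid, 8 panels, h=0.3375): -0.196127
R_{1,1} = 0.170137 + (0.170137 − (-0.855920))/3 = 0.512156
R_{2,1} = -0.140496 + (-0.140496 − 0.170137)/3 = -0.244040
R_{3,1} = -0.196127 + (-0.196127 − (-0.140496))/3 = -0.214671
R_{2,2} = -0.244040 + (-0.244040 − 0.512156)/15 = -0.294453
R_{3,2} = -0.214671 + (-0.214671 − (-0.244040))/15 = -0.212713
R_{3,3} = -0.212713 + (-0.212713 − (-0.294453))/63 = -0.211416

-0.2114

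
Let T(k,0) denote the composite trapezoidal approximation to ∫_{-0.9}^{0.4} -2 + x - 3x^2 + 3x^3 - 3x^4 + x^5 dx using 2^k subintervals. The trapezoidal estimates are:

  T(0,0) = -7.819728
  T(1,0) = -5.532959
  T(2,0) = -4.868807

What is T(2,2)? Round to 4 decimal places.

T(1,1) = (4·(-5.532959) − (-7.819728)) / 3 = -4.770703
T(2,1) = -4.868807 + (-4.868807 − (-5.532959))/3 = -4.647423
T(2,2) = -4.647423 + (-4.647423 − (-4.770703))/15 = -4.639204

-4.6392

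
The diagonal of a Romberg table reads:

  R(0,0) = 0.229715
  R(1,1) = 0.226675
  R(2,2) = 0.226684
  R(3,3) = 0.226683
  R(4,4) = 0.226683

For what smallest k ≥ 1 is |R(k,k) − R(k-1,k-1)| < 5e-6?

|R(1,1) − R(0,0)| = 0.003040 ≥ 5e-6
|R(2,2) − R(1,1)| = 0.000009 ≥ 5e-6
|R(3,3) − R(2,2)| = 0.000001 < 5e-6

k = 3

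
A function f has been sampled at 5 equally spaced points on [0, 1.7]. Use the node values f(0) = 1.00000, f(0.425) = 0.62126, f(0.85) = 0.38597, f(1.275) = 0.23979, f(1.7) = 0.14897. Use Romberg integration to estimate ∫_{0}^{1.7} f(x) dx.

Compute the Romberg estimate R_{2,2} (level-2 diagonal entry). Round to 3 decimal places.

R_{0,0} (trapezoid, 1 panel, h=1.7000): 0.97662
R_{1,0} (trapezoid, 2 panels, h=0.8500): 0.81639
R_{2,0} (trapezoid, 4 panels, h=0.4250): 0.77414
R_{1,1} = 0.81639 + (0.81639 − 0.97662)/3 = 0.76298
R_{2,1} = 0.77414 + (0.77414 − 0.81639)/3 = 0.76006
R_{2,2} = 0.76006 + (0.76006 − 0.76298)/15 = 0.75987

0.760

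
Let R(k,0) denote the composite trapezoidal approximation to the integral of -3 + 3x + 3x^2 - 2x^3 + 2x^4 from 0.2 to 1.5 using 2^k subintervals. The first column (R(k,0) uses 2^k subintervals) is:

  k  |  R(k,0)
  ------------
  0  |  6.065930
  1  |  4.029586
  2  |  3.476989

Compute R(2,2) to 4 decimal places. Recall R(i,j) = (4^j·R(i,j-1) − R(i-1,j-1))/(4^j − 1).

Richardson extrapolation on the trapezoidal column (denominator 4−1=3):
R(1,1) = 4.029586 + (4.029586 − 6.065930)/3 = 3.350805
R(2,1) = (4·3.476989 − 4.029586) / 3 = 3.292790
R(2,2) = (16·3.292790 − 3.350805) / 15 = 3.288922
(Column j=1 coincides with Simpson's rule on the same nodes.)

3.2889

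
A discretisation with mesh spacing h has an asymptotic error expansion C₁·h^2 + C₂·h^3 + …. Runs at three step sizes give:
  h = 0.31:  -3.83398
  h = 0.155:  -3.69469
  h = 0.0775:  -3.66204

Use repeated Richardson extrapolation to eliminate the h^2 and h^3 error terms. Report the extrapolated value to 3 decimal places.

-3.652

First eliminate the h^2 term (factor 2^2 = 4):
  B₁ = (4·(-3.69469) − (-3.83398))/3 = -3.64826
  B₂ = (4·(-3.66204) − (-3.69469))/3 = -3.65116
Then eliminate the h^3 term (factor 2^3 = 8):
  (8·(-3.65116) − (-3.64826))/7 = -3.65157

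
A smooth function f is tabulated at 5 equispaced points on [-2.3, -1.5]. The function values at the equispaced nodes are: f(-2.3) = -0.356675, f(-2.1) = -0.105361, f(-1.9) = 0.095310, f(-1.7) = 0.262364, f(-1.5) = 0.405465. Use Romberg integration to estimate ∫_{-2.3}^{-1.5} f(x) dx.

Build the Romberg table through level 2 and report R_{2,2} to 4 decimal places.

0.0579

R_{0,0} (trapezoid, 1 panel, h=0.8000): 0.019516
R_{1,0} (trapezoid, 2 panels, h=0.4000): 0.047882
R_{2,0} (trapezoid, 4 panels, h=0.2000): 0.055342
R_{1,1} = 0.047882 + (0.047882 − 0.019516)/3 = 0.057337
R_{2,1} = 0.055342 + (0.055342 − 0.047882)/3 = 0.057829
R_{2,2} = 0.057829 + (0.057829 − 0.057337)/15 = 0.057862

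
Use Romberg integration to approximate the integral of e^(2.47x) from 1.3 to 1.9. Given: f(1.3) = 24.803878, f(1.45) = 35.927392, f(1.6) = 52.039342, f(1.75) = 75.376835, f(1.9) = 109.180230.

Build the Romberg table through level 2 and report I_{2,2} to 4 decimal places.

34.1606

I_{0,0} (trapezoid, 1 panel, h=0.6000): 40.195232
I_{1,0} (trapezoid, 2 panels, h=0.3000): 35.709419
I_{2,0} (trapezoid, 4 panels, h=0.1500): 34.550343
I_{1,1} = 35.709419 + (35.709419 − 40.195232)/3 = 34.214148
I_{2,1} = 34.550343 + (34.550343 − 35.709419)/3 = 34.163984
I_{2,2} = 34.163984 + (34.163984 − 34.214148)/15 = 34.160640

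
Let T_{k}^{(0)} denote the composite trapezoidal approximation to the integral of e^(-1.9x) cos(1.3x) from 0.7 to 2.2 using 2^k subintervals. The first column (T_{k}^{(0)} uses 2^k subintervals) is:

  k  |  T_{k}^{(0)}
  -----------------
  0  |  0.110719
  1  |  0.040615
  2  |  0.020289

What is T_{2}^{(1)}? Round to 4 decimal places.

Richardson extrapolation on the trapezoidal column (denominator 4−1=3):
T_{2}^{(1)} = 0.020289 + (0.020289 − 0.040615)/3 = 0.013514

0.0135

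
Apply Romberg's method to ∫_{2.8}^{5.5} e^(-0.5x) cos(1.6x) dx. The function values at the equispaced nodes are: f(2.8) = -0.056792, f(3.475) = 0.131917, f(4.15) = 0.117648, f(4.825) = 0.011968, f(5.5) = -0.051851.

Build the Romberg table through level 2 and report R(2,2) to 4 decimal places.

0.1577

R(0,0) (trapezoid, 1 panel, h=2.7000): -0.146668
R(1,0) (trapezoid, 2 panels, h=1.3500): 0.085491
R(2,0) (trapezoid, 4 panels, h=0.6750): 0.139868
R(1,1) = 0.085491 + (0.085491 − (-0.146668))/3 = 0.162877
R(2,1) = 0.139868 + (0.139868 − 0.085491)/3 = 0.157994
R(2,2) = 0.157994 + (0.157994 − 0.162877)/15 = 0.157668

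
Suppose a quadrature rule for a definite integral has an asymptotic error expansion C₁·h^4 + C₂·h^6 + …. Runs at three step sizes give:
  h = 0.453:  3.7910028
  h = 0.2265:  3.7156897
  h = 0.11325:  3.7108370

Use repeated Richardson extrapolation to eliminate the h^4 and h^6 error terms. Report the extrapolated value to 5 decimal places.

3.71051

First eliminate the h^4 term (factor 2^4 = 16):
  B₁ = (16·3.7156897 − 3.7910028)/15 = 3.7106688
  B₂ = (16·3.7108370 − 3.7156897)/15 = 3.7105135
Then eliminate the h^6 term (factor 2^6 = 64):
  (64·3.7105135 − 3.7106688)/63 = 3.7105110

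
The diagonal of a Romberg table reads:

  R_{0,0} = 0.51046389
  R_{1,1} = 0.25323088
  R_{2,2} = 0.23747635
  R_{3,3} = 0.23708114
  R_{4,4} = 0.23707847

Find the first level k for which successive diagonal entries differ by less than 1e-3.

|R_{1,1} − R_{0,0}| = 0.25723301 ≥ 1e-3
|R_{2,2} − R_{1,1}| = 0.01575453 ≥ 1e-3
|R_{3,3} − R_{2,2}| = 0.00039521 < 1e-3

k = 3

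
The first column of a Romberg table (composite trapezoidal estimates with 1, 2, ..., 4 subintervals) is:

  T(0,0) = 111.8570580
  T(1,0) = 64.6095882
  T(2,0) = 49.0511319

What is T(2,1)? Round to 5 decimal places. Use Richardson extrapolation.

Richardson extrapolation on the trapezoidal column (denominator 4−1=3):
T(2,1) = (4·49.0511319 − 64.6095882) / 3 = 43.8649798

43.86498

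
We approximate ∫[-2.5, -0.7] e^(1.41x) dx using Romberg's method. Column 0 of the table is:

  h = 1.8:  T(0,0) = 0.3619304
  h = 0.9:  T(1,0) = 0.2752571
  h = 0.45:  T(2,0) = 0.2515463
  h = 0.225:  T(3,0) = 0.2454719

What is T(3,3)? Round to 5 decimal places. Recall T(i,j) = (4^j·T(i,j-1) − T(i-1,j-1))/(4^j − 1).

Richardson extrapolation on the trapezoidal column (denominator 4−1=3):
T(1,1) = 0.2752571 + (0.2752571 − 0.3619304)/3 = 0.2463660
T(2,1) = (4·0.2515463 − 0.2752571) / 3 = 0.2436427
T(3,1) = 0.2454719 + (0.2454719 − 0.2515463)/3 = 0.2434471
T(2,2) = (16·0.2436427 − 0.2463660) / 15 = 0.2434611
T(3,2) = (16·0.2434471 − 0.2436427) / 15 = 0.2434341
T(3,3) = 0.2434341 + (0.2434341 − 0.2434611)/63 = 0.2434337

0.24343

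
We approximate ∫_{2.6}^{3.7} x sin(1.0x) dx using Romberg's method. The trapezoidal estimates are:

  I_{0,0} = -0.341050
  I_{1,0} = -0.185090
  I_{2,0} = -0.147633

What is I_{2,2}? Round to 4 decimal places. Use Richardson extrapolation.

Richardson extrapolation on the trapezoidal column (denominator 4−1=3):
I_{1,1} = -0.185090 + (-0.185090 − (-0.341050))/3 = -0.133103
I_{2,1} = -0.147633 + (-0.147633 − (-0.185090))/3 = -0.135147
I_{2,2} = (16·(-0.135147) − (-0.133103)) / 15 = -0.135283

-0.1353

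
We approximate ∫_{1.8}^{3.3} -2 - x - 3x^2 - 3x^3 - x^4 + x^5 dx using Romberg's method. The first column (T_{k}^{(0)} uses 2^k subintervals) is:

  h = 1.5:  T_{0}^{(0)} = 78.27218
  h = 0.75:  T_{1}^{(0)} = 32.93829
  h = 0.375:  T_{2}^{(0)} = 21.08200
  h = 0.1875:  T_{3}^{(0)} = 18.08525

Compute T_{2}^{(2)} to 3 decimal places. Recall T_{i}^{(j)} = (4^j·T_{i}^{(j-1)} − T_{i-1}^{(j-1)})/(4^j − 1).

Richardson extrapolation on the trapezoidal column (denominator 4−1=3):
T_{1}^{(1)} = 32.93829 + (32.93829 − 78.27218)/3 = 17.82699
T_{2}^{(1)} = (4·21.08200 − 32.93829) / 3 = 17.12990
T_{2}^{(2)} = (16·17.12990 − 17.82699) / 15 = 17.08343
(Column j=1 coincides with Simpson's rule on the same nodes.)

17.083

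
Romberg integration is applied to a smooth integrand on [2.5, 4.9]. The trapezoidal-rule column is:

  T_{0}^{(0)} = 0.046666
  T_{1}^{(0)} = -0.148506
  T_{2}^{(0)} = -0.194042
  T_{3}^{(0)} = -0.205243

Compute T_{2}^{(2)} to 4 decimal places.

Richardson extrapolation on the trapezoidal column (denominator 4−1=3):
T_{1}^{(1)} = -0.148506 + (-0.148506 − 0.046666)/3 = -0.213563
T_{2}^{(1)} = -0.194042 + (-0.194042 − (-0.148506))/3 = -0.209221
T_{2}^{(2)} = (16·(-0.209221) − (-0.213563)) / 15 = -0.208932

-0.2089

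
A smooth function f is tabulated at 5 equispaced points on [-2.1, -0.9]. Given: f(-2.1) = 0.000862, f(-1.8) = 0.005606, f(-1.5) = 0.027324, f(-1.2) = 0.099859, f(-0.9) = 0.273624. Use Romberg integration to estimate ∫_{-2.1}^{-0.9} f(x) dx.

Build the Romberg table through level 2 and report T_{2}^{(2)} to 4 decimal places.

0.0750

T_{0}^{(0)} (trapezoid, 1 panel, h=1.2000): 0.164692
T_{1}^{(0)} (trapezoid, 2 panels, h=0.6000): 0.098740
T_{2}^{(0)} (trapezoid, 4 panels, h=0.3000): 0.081010
T_{1}^{(1)} = 0.098740 + (0.098740 − 0.164692)/3 = 0.076756
T_{2}^{(1)} = 0.081010 + (0.081010 − 0.098740)/3 = 0.075100
T_{2}^{(2)} = 0.075100 + (0.075100 − 0.076756)/15 = 0.074990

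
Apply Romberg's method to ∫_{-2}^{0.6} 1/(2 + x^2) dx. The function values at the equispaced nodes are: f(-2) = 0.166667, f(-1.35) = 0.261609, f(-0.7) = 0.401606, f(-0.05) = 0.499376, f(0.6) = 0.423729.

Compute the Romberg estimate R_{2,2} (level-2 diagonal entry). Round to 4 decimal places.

R_{0,0} (trapezoid, 1 panel, h=2.6000): 0.767515
R_{1,0} (trapezoid, 2 panels, h=1.3000): 0.905845
R_{2,0} (trapezoid, 4 panels, h=0.6500): 0.947563
R_{1,1} = 0.905845 + (0.905845 − 0.767515)/3 = 0.951955
R_{2,1} = 0.947563 + (0.947563 − 0.905845)/3 = 0.961469
R_{2,2} = 0.961469 + (0.961469 − 0.951955)/15 = 0.962103

0.9621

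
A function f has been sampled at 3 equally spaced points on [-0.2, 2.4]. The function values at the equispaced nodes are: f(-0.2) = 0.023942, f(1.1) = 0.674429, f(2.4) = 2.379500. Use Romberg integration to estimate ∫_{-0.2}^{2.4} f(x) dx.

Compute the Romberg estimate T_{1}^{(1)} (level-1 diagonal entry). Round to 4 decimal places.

T_{0}^{(0)} (trapezoid, 1 panel, h=2.6000): 3.124475
T_{1}^{(0)} (trapezoid, 2 panels, h=1.3000): 2.438995
T_{1}^{(1)} = 2.438995 + (2.438995 − 3.124475)/3 = 2.210502

2.2105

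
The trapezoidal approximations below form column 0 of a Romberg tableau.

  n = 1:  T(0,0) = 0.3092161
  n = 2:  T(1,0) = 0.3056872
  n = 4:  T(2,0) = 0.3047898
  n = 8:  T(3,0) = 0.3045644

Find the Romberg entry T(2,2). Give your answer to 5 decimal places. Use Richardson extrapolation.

0.30449

T(1,1) = (4·0.3056872 − 0.3092161) / 3 = 0.3045109
T(2,1) = 0.3047898 + (0.3047898 − 0.3056872)/3 = 0.3044907
T(2,2) = (16·0.3044907 − 0.3045109) / 15 = 0.3044894
(Column j=1 coincides with Simpson's rule on the same nodes.)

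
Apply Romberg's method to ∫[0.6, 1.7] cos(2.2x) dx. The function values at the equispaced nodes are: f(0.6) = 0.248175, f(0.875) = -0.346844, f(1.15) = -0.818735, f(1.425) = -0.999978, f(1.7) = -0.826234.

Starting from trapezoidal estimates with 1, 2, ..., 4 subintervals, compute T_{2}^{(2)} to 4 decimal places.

-0.6963

T_{0}^{(0)} (trapezoid, 1 panel, h=1.1000): -0.317932
T_{1}^{(0)} (trapezoid, 2 panels, h=0.5500): -0.609270
T_{2}^{(0)} (trapezoid, 4 panels, h=0.2750): -0.675011
T_{1}^{(1)} = -0.609270 + (-0.609270 − (-0.317932))/3 = -0.706383
T_{2}^{(1)} = -0.675011 + (-0.675011 − (-0.609270))/3 = -0.696925
T_{2}^{(2)} = -0.696925 + (-0.696925 − (-0.706383))/15 = -0.696294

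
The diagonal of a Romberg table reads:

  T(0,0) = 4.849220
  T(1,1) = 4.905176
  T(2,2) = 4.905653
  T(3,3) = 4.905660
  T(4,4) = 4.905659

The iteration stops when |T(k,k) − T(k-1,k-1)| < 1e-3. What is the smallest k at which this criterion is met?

|T(1,1) − T(0,0)| = 0.055956 ≥ 1e-3
|T(2,2) − T(1,1)| = 0.000477 < 1e-3

k = 2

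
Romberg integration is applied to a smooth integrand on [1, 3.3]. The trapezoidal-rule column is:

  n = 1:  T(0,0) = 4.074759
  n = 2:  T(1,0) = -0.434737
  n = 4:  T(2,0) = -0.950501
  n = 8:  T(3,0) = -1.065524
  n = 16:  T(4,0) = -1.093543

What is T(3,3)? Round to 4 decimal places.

-1.1032

T(1,1) = (4·(-0.434737) − 4.074759) / 3 = -1.937902
T(2,1) = (4·(-0.950501) − (-0.434737)) / 3 = -1.122422
T(3,1) = (4·(-1.065524) − (-0.950501)) / 3 = -1.103865
T(2,2) = (16·(-1.122422) − (-1.937902)) / 15 = -1.068057
T(3,2) = -1.103865 + (-1.103865 − (-1.122422))/15 = -1.102628
T(3,3) = (64·(-1.102628) − (-1.068057)) / 63 = -1.103177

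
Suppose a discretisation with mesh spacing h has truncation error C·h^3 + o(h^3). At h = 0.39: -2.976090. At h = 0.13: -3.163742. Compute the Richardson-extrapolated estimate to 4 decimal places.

Extrapolated value = (27·A(h/3) − A(h)) / (27 − 1)
= (27·(-3.163742) − (-2.976090)) / 26
= -82.444944 / 26 = -3.170959

-3.1710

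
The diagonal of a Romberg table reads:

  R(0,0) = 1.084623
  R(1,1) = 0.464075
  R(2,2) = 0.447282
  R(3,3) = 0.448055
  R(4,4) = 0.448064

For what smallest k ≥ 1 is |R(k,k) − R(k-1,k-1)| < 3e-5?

|R(1,1) − R(0,0)| = 0.620548 ≥ 3e-5
|R(2,2) − R(1,1)| = 0.016793 ≥ 3e-5
|R(3,3) − R(2,2)| = 0.000773 ≥ 3e-5
|R(4,4) − R(3,3)| = 0.000009 < 3e-5

k = 4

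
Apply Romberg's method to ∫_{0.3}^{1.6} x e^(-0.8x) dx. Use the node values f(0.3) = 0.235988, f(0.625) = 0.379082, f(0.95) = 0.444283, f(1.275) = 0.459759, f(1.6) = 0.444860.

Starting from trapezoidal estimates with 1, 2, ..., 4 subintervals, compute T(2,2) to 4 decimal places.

0.5336

T(0,0) (trapezoid, 1 panel, h=1.3000): 0.442551
T(1,0) (trapezoid, 2 panels, h=0.6500): 0.510060
T(2,0) (trapezoid, 4 panels, h=0.3250): 0.527653
T(1,1) = 0.510060 + (0.510060 − 0.442551)/3 = 0.532563
T(2,1) = 0.527653 + (0.527653 − 0.510060)/3 = 0.533517
T(2,2) = 0.533517 + (0.533517 − 0.532563)/15 = 0.533581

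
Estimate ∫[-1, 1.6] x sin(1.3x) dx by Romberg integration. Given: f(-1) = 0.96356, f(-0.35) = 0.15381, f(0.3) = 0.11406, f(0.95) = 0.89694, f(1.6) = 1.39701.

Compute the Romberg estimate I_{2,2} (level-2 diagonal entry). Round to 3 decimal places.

I_{0,0} (trapezoid, 1 panel, h=2.6000): 3.06874
I_{1,0} (trapezoid, 2 panels, h=1.3000): 1.68265
I_{2,0} (trapezoid, 4 panels, h=0.6500): 1.52431
I_{1,1} = 1.68265 + (1.68265 − 3.06874)/3 = 1.22062
I_{2,1} = 1.52431 + (1.52431 − 1.68265)/3 = 1.47153
I_{2,2} = 1.47153 + (1.47153 − 1.22062)/15 = 1.48826

1.488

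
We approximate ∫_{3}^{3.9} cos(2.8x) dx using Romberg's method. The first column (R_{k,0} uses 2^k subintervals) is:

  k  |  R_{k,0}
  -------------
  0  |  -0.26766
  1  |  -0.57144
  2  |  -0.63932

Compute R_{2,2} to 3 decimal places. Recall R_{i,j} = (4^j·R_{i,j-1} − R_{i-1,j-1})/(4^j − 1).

Richardson extrapolation on the trapezoidal column (denominator 4−1=3):
R_{1,1} = (4·(-0.57144) − (-0.26766)) / 3 = -0.67270
R_{2,1} = (4·(-0.63932) − (-0.57144)) / 3 = -0.66195
R_{2,2} = -0.66195 + (-0.66195 − (-0.67270))/15 = -0.66123

-0.661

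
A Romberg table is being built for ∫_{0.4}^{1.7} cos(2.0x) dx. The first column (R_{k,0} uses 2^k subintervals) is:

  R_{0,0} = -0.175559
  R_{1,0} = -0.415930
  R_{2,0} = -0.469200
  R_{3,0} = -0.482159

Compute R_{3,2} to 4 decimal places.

R_{2,1} = (4·(-0.469200) − (-0.415930)) / 3 = -0.486957
R_{3,1} = -0.482159 + (-0.482159 − (-0.469200))/3 = -0.486479
R_{3,2} = (16·(-0.486479) − (-0.486957)) / 15 = -0.486447

-0.4864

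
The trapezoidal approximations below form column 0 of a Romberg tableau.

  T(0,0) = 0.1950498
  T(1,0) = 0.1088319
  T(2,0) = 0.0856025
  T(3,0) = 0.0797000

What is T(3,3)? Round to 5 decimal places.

0.07772

Richardson extrapolation on the trapezoidal column (denominator 4−1=3):
T(1,1) = 0.1088319 + (0.1088319 − 0.1950498)/3 = 0.0800926
T(2,1) = 0.0856025 + (0.0856025 − 0.1088319)/3 = 0.0778594
T(3,1) = (4·0.0797000 − 0.0856025) / 3 = 0.0777325
T(2,2) = (16·0.0778594 − 0.0800926) / 15 = 0.0777105
T(3,2) = 0.0777325 + (0.0777325 − 0.0778594)/15 = 0.0777240
T(3,3) = (64·0.0777240 − 0.0777105) / 63 = 0.0777242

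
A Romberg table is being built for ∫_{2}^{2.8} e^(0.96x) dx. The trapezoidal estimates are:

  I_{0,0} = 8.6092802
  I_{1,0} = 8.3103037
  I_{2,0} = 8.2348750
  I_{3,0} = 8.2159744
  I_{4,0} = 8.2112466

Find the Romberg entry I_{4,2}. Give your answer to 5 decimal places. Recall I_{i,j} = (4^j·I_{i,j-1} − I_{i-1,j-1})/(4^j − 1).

8.20967

I_{3,1} = 8.2159744 + (8.2159744 − 8.2348750)/3 = 8.2096742
I_{4,1} = (4·8.2112466 − 8.2159744) / 3 = 8.2096707
I_{4,2} = (16·8.2096707 − 8.2096742) / 15 = 8.2096705
(Column j=1 coincides with Simpson's rule on the same nodes.)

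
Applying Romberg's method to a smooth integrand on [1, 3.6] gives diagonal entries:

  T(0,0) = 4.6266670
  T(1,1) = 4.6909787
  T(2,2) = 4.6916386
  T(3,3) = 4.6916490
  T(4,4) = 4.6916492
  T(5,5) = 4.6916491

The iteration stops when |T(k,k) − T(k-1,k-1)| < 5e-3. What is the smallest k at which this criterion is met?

|T(1,1) − T(0,0)| = 0.0643117 ≥ 5e-3
|T(2,2) − T(1,1)| = 0.0006599 < 5e-3

k = 2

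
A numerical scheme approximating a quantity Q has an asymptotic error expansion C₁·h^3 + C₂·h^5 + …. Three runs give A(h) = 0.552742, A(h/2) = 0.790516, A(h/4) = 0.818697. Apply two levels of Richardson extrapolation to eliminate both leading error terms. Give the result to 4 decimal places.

First eliminate the h^3 term (factor 2^3 = 8):
  B₁ = (8·0.790516 − 0.552742)/7 = 0.824484
  B₂ = (8·0.818697 − 0.790516)/7 = 0.822723
Then eliminate the h^5 term (factor 2^5 = 32):
  (32·0.822723 − 0.824484)/31 = 0.822666

0.8227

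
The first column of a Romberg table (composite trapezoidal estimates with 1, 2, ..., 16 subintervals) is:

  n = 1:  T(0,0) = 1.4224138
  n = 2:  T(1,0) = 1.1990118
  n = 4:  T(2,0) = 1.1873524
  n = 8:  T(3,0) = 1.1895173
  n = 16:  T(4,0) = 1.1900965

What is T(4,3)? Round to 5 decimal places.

1.19029

Richardson extrapolation on the trapezoidal column (denominator 4−1=3):
T(2,1) = 1.1873524 + (1.1873524 − 1.1990118)/3 = 1.1834659
T(3,1) = (4·1.1895173 − 1.1873524) / 3 = 1.1902389
T(4,1) = 1.1900965 + (1.1900965 − 1.1895173)/3 = 1.1902896
T(3,2) = 1.1902389 + (1.1902389 − 1.1834659)/15 = 1.1906904
T(4,2) = (16·1.1902896 − 1.1902389) / 15 = 1.1902930
T(4,3) = 1.1902930 + (1.1902930 − 1.1906904)/63 = 1.1902867
(Column j=1 coincides with Simpson's rule on the same nodes.)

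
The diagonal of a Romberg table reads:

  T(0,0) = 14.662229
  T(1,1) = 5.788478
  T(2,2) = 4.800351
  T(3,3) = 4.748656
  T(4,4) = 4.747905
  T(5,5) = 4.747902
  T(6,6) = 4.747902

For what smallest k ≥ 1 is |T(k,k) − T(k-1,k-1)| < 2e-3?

|T(1,1) − T(0,0)| = 8.873751 ≥ 2e-3
|T(2,2) − T(1,1)| = 0.988127 ≥ 2e-3
|T(3,3) − T(2,2)| = 0.051695 ≥ 2e-3
|T(4,4) − T(3,3)| = 0.000751 < 2e-3

k = 4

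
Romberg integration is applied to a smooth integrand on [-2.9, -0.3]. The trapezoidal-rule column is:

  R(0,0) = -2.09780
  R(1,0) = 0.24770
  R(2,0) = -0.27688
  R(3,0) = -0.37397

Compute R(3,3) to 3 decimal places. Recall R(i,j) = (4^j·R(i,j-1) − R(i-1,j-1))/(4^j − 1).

-0.401

R(1,1) = (4·0.24770 − (-2.09780)) / 3 = 1.02953
R(2,1) = (4·(-0.27688) − 0.24770) / 3 = -0.45174
R(3,1) = (4·(-0.37397) − (-0.27688)) / 3 = -0.40633
R(2,2) = -0.45174 + (-0.45174 − 1.02953)/15 = -0.55049
R(3,2) = -0.40633 + (-0.40633 − (-0.45174))/15 = -0.40330
R(3,3) = -0.40330 + (-0.40330 − (-0.55049))/63 = -0.40096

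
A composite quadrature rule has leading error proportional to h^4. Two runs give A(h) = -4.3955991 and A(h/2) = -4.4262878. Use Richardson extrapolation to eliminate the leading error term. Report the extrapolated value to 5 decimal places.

Extrapolated value = (16·A(h/2) − A(h)) / (16 − 1)
= (16·(-4.4262878) − (-4.3955991)) / 15
= -66.4250057 / 15 = -4.4283337

-4.42833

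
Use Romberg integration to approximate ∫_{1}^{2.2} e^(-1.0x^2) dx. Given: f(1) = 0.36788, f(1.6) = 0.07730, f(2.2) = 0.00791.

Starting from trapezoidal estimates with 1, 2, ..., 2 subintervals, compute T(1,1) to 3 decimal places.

0.137

T(0,0) (trapezoid, 1 panel, h=1.2000): 0.22547
T(1,0) (trapezoid, 2 panels, h=0.6000): 0.15912
T(1,1) = 0.15912 + (0.15912 − 0.22547)/3 = 0.13700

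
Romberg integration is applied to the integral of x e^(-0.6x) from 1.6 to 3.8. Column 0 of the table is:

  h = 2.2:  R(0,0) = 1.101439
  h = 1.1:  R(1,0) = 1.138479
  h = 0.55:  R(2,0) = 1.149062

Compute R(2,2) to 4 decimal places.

1.1527

R(1,1) = 1.138479 + (1.138479 − 1.101439)/3 = 1.150826
R(2,1) = 1.149062 + (1.149062 − 1.138479)/3 = 1.152590
R(2,2) = 1.152590 + (1.152590 − 1.150826)/15 = 1.152708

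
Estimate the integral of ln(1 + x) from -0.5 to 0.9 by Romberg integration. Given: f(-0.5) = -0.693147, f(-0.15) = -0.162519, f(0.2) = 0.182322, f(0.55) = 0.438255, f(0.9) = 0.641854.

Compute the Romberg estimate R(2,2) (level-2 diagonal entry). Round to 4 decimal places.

0.1657

R(0,0) (trapezoid, 1 panel, h=1.4000): -0.035905
R(1,0) (trapezoid, 2 panels, h=0.7000): 0.109673
R(2,0) (trapezoid, 4 panels, h=0.3500): 0.151344
R(1,1) = 0.109673 + (0.109673 − (-0.035905))/3 = 0.158199
R(2,1) = 0.151344 + (0.151344 − 0.109673)/3 = 0.165234
R(2,2) = 0.165234 + (0.165234 − 0.158199)/15 = 0.165703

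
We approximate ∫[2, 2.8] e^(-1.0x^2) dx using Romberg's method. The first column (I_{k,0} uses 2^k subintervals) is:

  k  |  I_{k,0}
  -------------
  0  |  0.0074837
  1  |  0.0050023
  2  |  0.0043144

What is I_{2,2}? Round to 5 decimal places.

Richardson extrapolation on the trapezoidal column (denominator 4−1=3):
I_{1,1} = (4·0.0050023 − 0.0074837) / 3 = 0.0041752
I_{2,1} = (4·0.0043144 − 0.0050023) / 3 = 0.0040851
I_{2,2} = (16·0.0040851 − 0.0041752) / 15 = 0.0040791

0.00408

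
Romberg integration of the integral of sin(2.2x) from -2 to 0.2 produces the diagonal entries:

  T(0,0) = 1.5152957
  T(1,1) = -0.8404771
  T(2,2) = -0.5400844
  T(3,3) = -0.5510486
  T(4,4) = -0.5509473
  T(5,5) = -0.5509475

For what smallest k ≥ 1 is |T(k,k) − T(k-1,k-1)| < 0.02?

|T(1,1) − T(0,0)| = 2.3557728 ≥ 0.02
|T(2,2) − T(1,1)| = 0.3003927 ≥ 0.02
|T(3,3) − T(2,2)| = 0.0109642 < 0.02

k = 3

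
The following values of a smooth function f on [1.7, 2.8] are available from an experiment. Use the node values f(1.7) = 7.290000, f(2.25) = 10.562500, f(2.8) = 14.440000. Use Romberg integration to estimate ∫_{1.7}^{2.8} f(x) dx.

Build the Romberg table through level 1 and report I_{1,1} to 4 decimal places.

11.7297

I_{0,0} (trapezoid, 1 panel, h=1.1000): 11.951500
I_{1,0} (trapezoid, 2 panels, h=0.5500): 11.785125
I_{1,1} = 11.785125 + (11.785125 − 11.951500)/3 = 11.729667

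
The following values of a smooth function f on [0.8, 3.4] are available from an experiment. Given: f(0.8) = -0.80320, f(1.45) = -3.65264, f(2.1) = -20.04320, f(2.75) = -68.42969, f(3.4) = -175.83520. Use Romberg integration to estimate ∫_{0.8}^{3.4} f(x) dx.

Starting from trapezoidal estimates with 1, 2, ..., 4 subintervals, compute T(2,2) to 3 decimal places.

-109.305

T(0,0) (trapezoid, 1 panel, h=2.6000): -229.62992
T(1,0) (trapezoid, 2 panels, h=1.3000): -140.87112
T(2,0) (trapezoid, 4 panels, h=0.6500): -117.28907
T(1,1) = -140.87112 + (-140.87112 − (-229.62992))/3 = -111.28485
T(2,1) = -117.28907 + (-117.28907 − (-140.87112))/3 = -109.42839
T(2,2) = -109.42839 + (-109.42839 − (-111.28485))/15 = -109.30463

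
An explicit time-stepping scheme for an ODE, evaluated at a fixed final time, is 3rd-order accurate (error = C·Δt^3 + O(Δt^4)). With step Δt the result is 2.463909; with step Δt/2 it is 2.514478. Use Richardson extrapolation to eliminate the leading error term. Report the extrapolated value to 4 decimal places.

The leading error scales as Δt^3; refining by a factor of 2 reduces it by 2^3 = 8.
Extrapolated value = (8·A(Δt/2) − A(Δt)) / (8 − 1)
= (8·2.514478 − 2.463909) / 7
= 17.651915 / 7 = 2.521702

2.5217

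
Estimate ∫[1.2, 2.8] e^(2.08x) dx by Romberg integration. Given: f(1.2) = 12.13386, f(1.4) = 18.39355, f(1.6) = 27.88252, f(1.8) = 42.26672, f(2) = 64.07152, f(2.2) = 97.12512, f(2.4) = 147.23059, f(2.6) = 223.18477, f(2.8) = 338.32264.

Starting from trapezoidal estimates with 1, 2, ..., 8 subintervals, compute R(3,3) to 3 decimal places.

R(0,0) (trapezoid, 1 panel, h=1.6000): 280.36520
R(1,0) (trapezoid, 2 panels, h=0.8000): 191.43982
R(2,0) (trapezoid, 4 panels, h=0.4000): 165.76515
R(3,0) (trapezoid, 8 panels, h=0.2000): 159.07661
R(1,1) = 191.43982 + (191.43982 − 280.36520)/3 = 161.79803
R(2,1) = 165.76515 + (165.76515 − 191.43982)/3 = 157.20693
R(3,1) = 159.07661 + (159.07661 − 165.76515)/3 = 156.84710
R(2,2) = 157.20693 + (157.20693 − 161.79803)/15 = 156.90086
R(3,2) = 156.84710 + (156.84710 − 157.20693)/15 = 156.82311
R(3,3) = 156.82311 + (156.82311 − 156.90086)/63 = 156.82188

156.822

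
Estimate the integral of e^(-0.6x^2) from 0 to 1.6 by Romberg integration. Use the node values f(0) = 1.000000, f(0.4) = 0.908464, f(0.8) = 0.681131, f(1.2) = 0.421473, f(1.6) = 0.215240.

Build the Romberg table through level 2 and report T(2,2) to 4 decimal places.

T(0,0) (trapezoid, 1 panel, h=1.6000): 0.972192
T(1,0) (trapezoid, 2 panels, h=0.8000): 1.031001
T(2,0) (trapezoid, 4 panels, h=0.4000): 1.047475
T(1,1) = 1.031001 + (1.031001 − 0.972192)/3 = 1.050604
T(2,1) = 1.047475 + (1.047475 − 1.031001)/3 = 1.052966
T(2,2) = 1.052966 + (1.052966 − 1.050604)/15 = 1.053123

1.0531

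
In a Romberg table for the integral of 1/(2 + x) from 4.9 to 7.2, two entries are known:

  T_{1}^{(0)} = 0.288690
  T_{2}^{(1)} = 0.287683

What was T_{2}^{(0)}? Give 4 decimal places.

0.2879

From T_{2}^{(1)} = (4·T_{2}^{(0)} − T_{1}^{(0)})/3, solve for T_{2}^{(0)}:
4·T_{2}^{(0)} = 3·0.287683 + 0.288690 = 1.151739
T_{2}^{(0)} = 0.287935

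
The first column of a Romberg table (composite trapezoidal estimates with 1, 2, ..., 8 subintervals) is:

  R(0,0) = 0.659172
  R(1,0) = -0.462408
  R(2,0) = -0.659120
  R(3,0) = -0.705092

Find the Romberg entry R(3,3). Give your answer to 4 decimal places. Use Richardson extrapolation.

-0.7202

Richardson extrapolation on the trapezoidal column (denominator 4−1=3):
R(1,1) = -0.462408 + (-0.462408 − 0.659172)/3 = -0.836268
R(2,1) = (4·(-0.659120) − (-0.462408)) / 3 = -0.724691
R(3,1) = -0.705092 + (-0.705092 − (-0.659120))/3 = -0.720416
R(2,2) = -0.724691 + (-0.724691 − (-0.836268))/15 = -0.717253
R(3,2) = -0.720416 + (-0.720416 − (-0.724691))/15 = -0.720131
R(3,3) = (64·(-0.720131) − (-0.717253)) / 63 = -0.720177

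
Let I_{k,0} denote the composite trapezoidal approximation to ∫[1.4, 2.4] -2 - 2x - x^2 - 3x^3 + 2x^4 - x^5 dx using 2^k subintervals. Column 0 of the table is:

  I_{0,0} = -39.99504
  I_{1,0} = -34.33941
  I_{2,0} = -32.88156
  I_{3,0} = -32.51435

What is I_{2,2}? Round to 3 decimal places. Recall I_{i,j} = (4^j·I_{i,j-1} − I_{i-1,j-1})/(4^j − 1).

-32.392

Richardson extrapolation on the trapezoidal column (denominator 4−1=3):
I_{1,1} = -34.33941 + (-34.33941 − (-39.99504))/3 = -32.45420
I_{2,1} = (4·(-32.88156) − (-34.33941)) / 3 = -32.39561
I_{2,2} = (16·(-32.39561) − (-32.45420)) / 15 = -32.39170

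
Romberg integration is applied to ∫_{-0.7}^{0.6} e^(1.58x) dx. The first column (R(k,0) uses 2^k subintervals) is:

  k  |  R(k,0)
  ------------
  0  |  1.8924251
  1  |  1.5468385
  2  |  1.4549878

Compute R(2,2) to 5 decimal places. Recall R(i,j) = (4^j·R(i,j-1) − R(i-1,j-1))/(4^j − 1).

Richardson extrapolation on the trapezoidal column (denominator 4−1=3):
R(1,1) = (4·1.5468385 − 1.8924251) / 3 = 1.4316430
R(2,1) = (4·1.4549878 − 1.5468385) / 3 = 1.4243709
R(2,2) = 1.4243709 + (1.4243709 − 1.4316430)/15 = 1.4238861

1.42389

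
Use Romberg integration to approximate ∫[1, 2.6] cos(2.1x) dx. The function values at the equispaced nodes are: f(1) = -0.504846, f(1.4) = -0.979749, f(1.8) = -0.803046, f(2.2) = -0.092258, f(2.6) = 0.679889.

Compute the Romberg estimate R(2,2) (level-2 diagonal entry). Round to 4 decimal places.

R(0,0) (trapezoid, 1 panel, h=1.6000): 0.140034
R(1,0) (trapezoid, 2 panels, h=0.8000): -0.572420
R(2,0) (trapezoid, 4 panels, h=0.4000): -0.715013
R(1,1) = -0.572420 + (-0.572420 − 0.140034)/3 = -0.809905
R(2,1) = -0.715013 + (-0.715013 − (-0.572420))/3 = -0.762544
R(2,2) = -0.762544 + (-0.762544 − (-0.809905))/15 = -0.759387

-0.7594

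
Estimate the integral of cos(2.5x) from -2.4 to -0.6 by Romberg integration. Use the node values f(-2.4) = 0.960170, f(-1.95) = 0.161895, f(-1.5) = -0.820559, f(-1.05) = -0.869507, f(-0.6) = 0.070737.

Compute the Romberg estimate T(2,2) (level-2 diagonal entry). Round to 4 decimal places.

-0.5055

T(0,0) (trapezoid, 1 panel, h=1.8000): 0.927816
T(1,0) (trapezoid, 2 panels, h=0.9000): -0.274595
T(2,0) (trapezoid, 4 panels, h=0.4500): -0.455723
T(1,1) = -0.274595 + (-0.274595 − 0.927816)/3 = -0.675399
T(2,1) = -0.455723 + (-0.455723 − (-0.274595))/3 = -0.516099
T(2,2) = -0.516099 + (-0.516099 − (-0.675399))/15 = -0.505479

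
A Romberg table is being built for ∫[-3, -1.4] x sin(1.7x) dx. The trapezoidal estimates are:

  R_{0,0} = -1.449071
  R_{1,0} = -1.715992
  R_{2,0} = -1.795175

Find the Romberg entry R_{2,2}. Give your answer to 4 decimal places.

-1.8227

Richardson extrapolation on the trapezoidal column (denominator 4−1=3):
R_{1,1} = -1.715992 + (-1.715992 − (-1.449071))/3 = -1.804966
R_{2,1} = (4·(-1.795175) − (-1.715992)) / 3 = -1.821569
R_{2,2} = -1.821569 + (-1.821569 − (-1.804966))/15 = -1.822676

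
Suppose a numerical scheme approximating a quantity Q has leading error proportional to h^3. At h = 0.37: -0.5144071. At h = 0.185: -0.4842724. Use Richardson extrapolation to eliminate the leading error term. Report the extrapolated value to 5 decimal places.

-0.47997

The leading error scales as h^3; refining by a factor of 2 reduces it by 2^3 = 8.
Extrapolated value = (8·A(h/2) − A(h)) / (8 − 1)
= (8·(-0.4842724) − (-0.5144071)) / 7
= -3.3597721 / 7 = -0.4799674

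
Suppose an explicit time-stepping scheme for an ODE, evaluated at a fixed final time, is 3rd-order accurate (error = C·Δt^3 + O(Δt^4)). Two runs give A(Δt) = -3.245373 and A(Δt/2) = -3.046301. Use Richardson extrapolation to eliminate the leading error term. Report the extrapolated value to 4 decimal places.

-3.0179

The leading error scales as Δt^3; refining by a factor of 2 reduces it by 2^3 = 8.
Extrapolated value = (8·A(Δt/2) − A(Δt)) / (8 − 1)
= (8·(-3.046301) − (-3.245373)) / 7
= -21.125035 / 7 = -3.017862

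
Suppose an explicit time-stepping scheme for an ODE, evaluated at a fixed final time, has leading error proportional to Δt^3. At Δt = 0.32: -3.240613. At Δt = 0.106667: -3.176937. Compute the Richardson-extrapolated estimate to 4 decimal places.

-3.1745

The leading error scales as Δt^3; refining by a factor of 3 reduces it by 3^3 = 27.
Extrapolated value = (27·A(Δt/3) − A(Δt)) / (27 − 1)
= (27·(-3.176937) − (-3.240613)) / 26
= -82.536686 / 26 = -3.174488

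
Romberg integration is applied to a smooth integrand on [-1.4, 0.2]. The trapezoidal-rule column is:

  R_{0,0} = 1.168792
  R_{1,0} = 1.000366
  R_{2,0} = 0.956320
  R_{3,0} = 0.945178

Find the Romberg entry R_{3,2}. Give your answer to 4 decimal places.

0.9415

Richardson extrapolation on the trapezoidal column (denominator 4−1=3):
R_{2,1} = 0.956320 + (0.956320 − 1.000366)/3 = 0.941638
R_{3,1} = 0.945178 + (0.945178 − 0.956320)/3 = 0.941464
R_{3,2} = (16·0.941464 − 0.941638) / 15 = 0.941452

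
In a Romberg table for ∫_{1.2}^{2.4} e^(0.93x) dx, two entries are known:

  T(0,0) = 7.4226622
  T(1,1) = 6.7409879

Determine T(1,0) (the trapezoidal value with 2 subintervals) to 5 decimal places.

6.91141

From T(1,1) = (4·T(1,0) − T(0,0))/3, solve for T(1,0):
4·T(1,0) = 3·6.7409879 + 7.4226622 = 27.6456259
T(1,0) = 6.9114065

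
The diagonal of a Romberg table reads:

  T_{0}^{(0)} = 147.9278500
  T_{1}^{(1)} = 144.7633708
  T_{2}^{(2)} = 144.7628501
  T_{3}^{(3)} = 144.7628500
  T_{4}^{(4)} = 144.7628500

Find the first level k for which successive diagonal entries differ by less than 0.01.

|T_{1}^{(1)} − T_{0}^{(0)}| = 3.1644792 ≥ 0.01
|T_{2}^{(2)} − T_{1}^{(1)}| = 0.0005207 < 0.01

k = 2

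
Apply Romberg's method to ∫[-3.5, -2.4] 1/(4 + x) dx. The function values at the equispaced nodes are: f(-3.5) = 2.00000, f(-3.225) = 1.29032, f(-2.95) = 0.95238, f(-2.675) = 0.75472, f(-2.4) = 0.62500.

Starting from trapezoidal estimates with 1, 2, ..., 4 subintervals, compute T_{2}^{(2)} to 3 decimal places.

T_{0}^{(0)} (trapezoid, 1 panel, h=1.1000): 1.44375
T_{1}^{(0)} (trapezoid, 2 panels, h=0.5500): 1.24568
T_{2}^{(0)} (trapezoid, 4 panels, h=0.2750): 1.18523
T_{1}^{(1)} = 1.24568 + (1.24568 − 1.44375)/3 = 1.17966
T_{2}^{(1)} = 1.18523 + (1.18523 − 1.24568)/3 = 1.16508
T_{2}^{(2)} = 1.16508 + (1.16508 − 1.17966)/15 = 1.16411

1.164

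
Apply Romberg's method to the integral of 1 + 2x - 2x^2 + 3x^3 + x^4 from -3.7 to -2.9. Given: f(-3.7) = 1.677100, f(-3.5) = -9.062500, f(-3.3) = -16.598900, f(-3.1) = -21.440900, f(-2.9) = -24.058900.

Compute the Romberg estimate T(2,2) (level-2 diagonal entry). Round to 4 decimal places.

T(0,0) (trapezoid, 1 panel, h=0.8000): -8.952720
T(1,0) (trapezoid, 2 panels, h=0.4000): -11.115920
T(2,0) (trapezoid, 4 panels, h=0.2000): -11.658640
T(1,1) = -11.115920 + (-11.115920 − (-8.952720))/3 = -11.836987
T(2,1) = -11.658640 + (-11.658640 − (-11.115920))/3 = -11.839547
T(2,2) = -11.839547 + (-11.839547 − (-11.836987))/15 = -11.839718

-11.8397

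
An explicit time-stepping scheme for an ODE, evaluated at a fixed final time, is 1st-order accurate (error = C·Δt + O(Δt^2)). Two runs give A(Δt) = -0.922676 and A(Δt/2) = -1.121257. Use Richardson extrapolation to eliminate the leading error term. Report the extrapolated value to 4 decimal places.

-1.3198

The leading error scales as Δt; refining by a factor of 2 reduces it by 2^1 = 2.
Extrapolated value = (2·A(Δt/2) − A(Δt)) / (2 − 1)
= (2·(-1.121257) − (-0.922676)) / 1
= -1.319838 / 1 = -1.319838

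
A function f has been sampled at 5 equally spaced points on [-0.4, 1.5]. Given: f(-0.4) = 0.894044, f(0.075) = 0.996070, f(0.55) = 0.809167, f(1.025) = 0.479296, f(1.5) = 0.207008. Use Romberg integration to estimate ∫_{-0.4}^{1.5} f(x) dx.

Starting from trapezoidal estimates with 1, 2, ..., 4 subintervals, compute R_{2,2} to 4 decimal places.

1.3644

R_{0,0} (trapezoid, 1 panel, h=1.9000): 1.045999
R_{1,0} (trapezoid, 2 panels, h=0.9500): 1.291708
R_{2,0} (trapezoid, 4 panels, h=0.4750): 1.346653
R_{1,1} = 1.291708 + (1.291708 − 1.045999)/3 = 1.373611
R_{2,1} = 1.346653 + (1.346653 − 1.291708)/3 = 1.364968
R_{2,2} = 1.364968 + (1.364968 − 1.373611)/15 = 1.364392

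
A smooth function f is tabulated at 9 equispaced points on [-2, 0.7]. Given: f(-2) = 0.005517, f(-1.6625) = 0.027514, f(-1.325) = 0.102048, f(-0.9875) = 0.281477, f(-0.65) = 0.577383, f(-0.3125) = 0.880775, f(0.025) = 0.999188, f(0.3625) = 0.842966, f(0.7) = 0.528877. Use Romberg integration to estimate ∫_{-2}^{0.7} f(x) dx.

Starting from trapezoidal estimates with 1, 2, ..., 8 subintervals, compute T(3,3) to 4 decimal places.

T(0,0) (trapezoid, 1 panel, h=2.7000): 0.721432
T(1,0) (trapezoid, 2 panels, h=1.3500): 1.140183
T(2,0) (trapezoid, 4 panels, h=0.6750): 1.313426
T(3,0) (trapezoid, 8 panels, h=0.3375): 1.342760
T(1,1) = 1.140183 + (1.140183 − 0.721432)/3 = 1.279767
T(2,1) = 1.313426 + (1.313426 − 1.140183)/3 = 1.371174
T(3,1) = 1.342760 + (1.342760 − 1.313426)/3 = 1.352538
T(2,2) = 1.371174 + (1.371174 − 1.279767)/15 = 1.377268
T(3,2) = 1.352538 + (1.352538 − 1.371174)/15 = 1.351296
T(3,3) = 1.351296 + (1.351296 − 1.377268)/63 = 1.350884

1.3509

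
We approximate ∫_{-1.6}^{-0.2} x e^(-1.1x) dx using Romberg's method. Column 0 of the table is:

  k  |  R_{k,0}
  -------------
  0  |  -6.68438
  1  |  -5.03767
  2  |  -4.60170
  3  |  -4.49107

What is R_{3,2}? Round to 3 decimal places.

-4.454

R_{2,1} = -4.60170 + (-4.60170 − (-5.03767))/3 = -4.45638
R_{3,1} = (4·(-4.49107) − (-4.60170)) / 3 = -4.45419
R_{3,2} = (16·(-4.45419) − (-4.45638)) / 15 = -4.45404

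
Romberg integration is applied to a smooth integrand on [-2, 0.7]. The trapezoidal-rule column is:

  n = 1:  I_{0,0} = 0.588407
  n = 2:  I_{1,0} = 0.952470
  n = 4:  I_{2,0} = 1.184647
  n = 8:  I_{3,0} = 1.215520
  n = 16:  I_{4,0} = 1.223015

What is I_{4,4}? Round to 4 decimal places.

1.2255

I_{1,1} = 0.952470 + (0.952470 − 0.588407)/3 = 1.073824
I_{2,1} = (4·1.184647 − 0.952470) / 3 = 1.262039
I_{3,1} = 1.215520 + (1.215520 − 1.184647)/3 = 1.225811
I_{4,1} = (4·1.223015 − 1.215520) / 3 = 1.225513
I_{2,2} = (16·1.262039 − 1.073824) / 15 = 1.274587
I_{3,2} = 1.225811 + (1.225811 − 1.262039)/15 = 1.223396
I_{4,2} = 1.225513 + (1.225513 − 1.225811)/15 = 1.225493
I_{3,3} = 1.223396 + (1.223396 − 1.274587)/63 = 1.222583
I_{4,3} = (64·1.225493 − 1.223396) / 63 = 1.225526
I_{4,4} = 1.225526 + (1.225526 − 1.222583)/255 = 1.225538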